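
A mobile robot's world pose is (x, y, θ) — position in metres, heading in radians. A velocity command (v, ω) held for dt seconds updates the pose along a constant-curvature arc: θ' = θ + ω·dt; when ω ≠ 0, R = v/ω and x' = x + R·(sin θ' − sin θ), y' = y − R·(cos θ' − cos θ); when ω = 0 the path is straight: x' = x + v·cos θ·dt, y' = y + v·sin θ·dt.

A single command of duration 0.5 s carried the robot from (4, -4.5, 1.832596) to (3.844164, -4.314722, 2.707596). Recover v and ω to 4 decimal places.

v = 0.5000, ω = 1.7500

Δθ = 2.707596 − 1.832596 = 0.875000
ω = Δθ/dt = 0.875000/0.5 = 1.7500
R = −Δy/(cos θ' − cos θ) = 0.2857
v = R·ω = 0.2857·1.7500 = 0.5000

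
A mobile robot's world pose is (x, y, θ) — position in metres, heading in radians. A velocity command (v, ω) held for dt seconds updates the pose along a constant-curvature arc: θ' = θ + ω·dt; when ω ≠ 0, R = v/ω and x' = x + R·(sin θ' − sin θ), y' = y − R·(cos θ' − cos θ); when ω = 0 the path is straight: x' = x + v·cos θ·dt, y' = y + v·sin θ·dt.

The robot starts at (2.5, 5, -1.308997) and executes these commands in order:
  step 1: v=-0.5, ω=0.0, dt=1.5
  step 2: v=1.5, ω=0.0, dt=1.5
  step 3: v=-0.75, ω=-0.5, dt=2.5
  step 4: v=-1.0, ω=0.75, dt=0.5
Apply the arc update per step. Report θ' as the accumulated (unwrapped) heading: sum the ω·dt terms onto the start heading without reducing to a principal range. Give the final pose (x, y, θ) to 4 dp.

step 1: θ'=-1.3090 (straight) → pose (2.3059, 5.7244, -1.3090)
step 2: θ'=-1.3090 (straight) → pose (2.8882, 3.5511, -1.3090)
step 3: θ'=-2.5590 (R=1.5000) → pose (3.5118, 5.1919, -2.5590)
step 4: θ'=-2.1840 (R=-1.3333) → pose (3.8687, 5.5380, -2.1840)

(3.8687, 5.5380, -2.1840)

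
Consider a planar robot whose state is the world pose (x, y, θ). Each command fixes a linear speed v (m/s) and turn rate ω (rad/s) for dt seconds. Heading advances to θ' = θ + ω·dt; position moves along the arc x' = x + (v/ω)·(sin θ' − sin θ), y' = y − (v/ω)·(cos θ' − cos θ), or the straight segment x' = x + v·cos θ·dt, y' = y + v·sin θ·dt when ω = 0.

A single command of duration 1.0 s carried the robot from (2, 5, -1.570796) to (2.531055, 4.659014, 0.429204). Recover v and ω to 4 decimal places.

v = 0.7500, ω = 2.0000

Δθ = 0.429204 − -1.570796 = 2.000000
ω = Δθ/dt = 2.000000/1.0 = 2.0000
R = Δx/(sin θ' − sin θ) = 0.3750
v = R·ω = 0.3750·2.0000 = 0.7500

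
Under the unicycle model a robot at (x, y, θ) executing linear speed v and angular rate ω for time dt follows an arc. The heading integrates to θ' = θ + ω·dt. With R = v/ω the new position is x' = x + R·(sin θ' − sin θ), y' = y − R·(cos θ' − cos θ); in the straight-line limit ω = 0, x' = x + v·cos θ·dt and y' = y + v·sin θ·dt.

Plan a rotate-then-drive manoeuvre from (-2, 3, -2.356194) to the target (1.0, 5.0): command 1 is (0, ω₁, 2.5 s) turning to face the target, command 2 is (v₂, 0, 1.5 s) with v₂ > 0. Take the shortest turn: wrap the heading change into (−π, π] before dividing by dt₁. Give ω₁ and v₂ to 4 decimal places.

ω₁ = 1.1777, v₂ = 2.4037

heading to target = atan2(5−3, 1−-2) = 0.5880
Δθ = wrap(0.5880 − -2.3562) = 2.9442; ω₁ = Δθ/dt₁ = 1.1777
distance = √((1−-2)² + (5−3)²) = 3.6056; v₂ = distance/dt₂ = 2.4037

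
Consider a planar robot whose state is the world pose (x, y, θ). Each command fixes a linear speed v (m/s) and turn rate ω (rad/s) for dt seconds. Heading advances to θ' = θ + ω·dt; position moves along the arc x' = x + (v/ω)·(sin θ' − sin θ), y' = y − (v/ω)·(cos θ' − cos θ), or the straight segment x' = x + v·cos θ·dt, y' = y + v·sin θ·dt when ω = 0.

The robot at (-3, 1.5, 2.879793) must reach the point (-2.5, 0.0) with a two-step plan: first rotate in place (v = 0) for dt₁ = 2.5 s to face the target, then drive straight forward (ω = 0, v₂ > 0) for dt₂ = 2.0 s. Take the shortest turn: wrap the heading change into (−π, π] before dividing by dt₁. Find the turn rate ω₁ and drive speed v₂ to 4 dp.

ω₁ = 0.8617, v₂ = 0.7906

heading to target = atan2(0−1.5, -2.5−-3) = -1.2490
Δθ = wrap(-1.2490 − 2.8798) = 2.1543; ω₁ = Δθ/dt₁ = 0.8617
distance = √((-2.5−-3)² + (0−1.5)²) = 1.5811; v₂ = distance/dt₂ = 0.7906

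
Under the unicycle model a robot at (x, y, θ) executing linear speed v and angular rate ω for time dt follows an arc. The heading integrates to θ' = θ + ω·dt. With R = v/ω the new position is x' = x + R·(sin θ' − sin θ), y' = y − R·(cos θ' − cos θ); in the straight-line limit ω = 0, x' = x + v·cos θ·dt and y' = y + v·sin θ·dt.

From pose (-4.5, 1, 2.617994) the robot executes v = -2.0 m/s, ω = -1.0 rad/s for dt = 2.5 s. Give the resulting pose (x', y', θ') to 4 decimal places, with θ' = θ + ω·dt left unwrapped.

(-5.2646, -2.7181, 0.1180)

θ' = 2.6180 + -1.0·2.5 = 0.1180
R = v/ω = -2.0/-1.0 = 2.0000
x' = -4.5 + 2.0000·(sin 0.1180 − sin 2.6180) = -5.2646
y' = 1 − 2.0000·(cos 0.1180 − cos 2.6180) = -2.7181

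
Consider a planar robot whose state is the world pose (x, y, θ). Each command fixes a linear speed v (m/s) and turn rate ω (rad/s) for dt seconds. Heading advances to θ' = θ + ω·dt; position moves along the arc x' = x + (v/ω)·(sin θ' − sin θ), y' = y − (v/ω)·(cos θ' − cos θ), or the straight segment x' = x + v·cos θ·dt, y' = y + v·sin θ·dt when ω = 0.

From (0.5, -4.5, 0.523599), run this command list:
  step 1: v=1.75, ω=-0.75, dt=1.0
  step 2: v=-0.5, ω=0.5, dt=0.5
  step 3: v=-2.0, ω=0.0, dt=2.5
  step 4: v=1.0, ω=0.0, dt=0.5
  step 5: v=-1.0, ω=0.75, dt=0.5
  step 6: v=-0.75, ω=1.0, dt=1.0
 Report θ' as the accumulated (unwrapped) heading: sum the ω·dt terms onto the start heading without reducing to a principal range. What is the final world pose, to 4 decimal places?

(-3.4902, -4.9947, 1.3986)

step 1: θ'=-0.2264 (R=-2.3333) → pose (2.1904, -4.2469, -0.2264)
step 2: θ'=0.0236 (R=-1.0000) → pose (1.9424, -4.2217, 0.0236)
step 3: θ'=0.0236 (straight) → pose (-3.0562, -4.3397, 0.0236)
step 4: θ'=0.0236 (straight) → pose (-2.5564, -4.3279, 0.0236)
step 5: θ'=0.3986 (R=-1.3333) → pose (-3.0424, -4.4320, 0.3986)
step 6: θ'=1.3986 (R=-0.7500) → pose (-3.4902, -4.9947, 1.3986)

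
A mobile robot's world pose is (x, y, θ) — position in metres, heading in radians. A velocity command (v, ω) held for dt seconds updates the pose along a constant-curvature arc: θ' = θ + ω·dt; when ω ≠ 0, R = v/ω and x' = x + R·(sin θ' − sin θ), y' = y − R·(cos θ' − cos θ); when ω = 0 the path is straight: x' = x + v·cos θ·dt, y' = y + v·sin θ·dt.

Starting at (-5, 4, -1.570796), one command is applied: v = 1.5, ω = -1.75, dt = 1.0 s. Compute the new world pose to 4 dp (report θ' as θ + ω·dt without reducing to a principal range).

θ' = -1.5708 + -1.75·1.0 = -3.3208
R = v/ω = 1.5/-1.75 = -0.8571
x' = -5 + -0.8571·(sin -3.3208 − sin -1.5708) = -6.0099
y' = 4 − -0.8571·(cos -3.3208 − cos -1.5708) = 3.1566

(-6.0099, 3.1566, -3.3208)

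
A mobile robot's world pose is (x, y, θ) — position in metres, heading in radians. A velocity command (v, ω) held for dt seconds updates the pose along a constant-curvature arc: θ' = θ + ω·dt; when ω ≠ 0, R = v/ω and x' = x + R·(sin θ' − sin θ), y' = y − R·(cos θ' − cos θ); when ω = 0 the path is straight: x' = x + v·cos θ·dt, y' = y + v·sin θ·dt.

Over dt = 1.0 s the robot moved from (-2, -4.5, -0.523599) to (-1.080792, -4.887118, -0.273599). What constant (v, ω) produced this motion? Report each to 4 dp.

Δθ = -0.273599 − -0.523599 = 0.250000
ω = Δθ/dt = 0.250000/1.0 = 0.2500
R = Δx/(sin θ' − sin θ) = 4.0000
v = R·ω = 4.0000·0.2500 = 1.0000

v = 1.0000, ω = 0.2500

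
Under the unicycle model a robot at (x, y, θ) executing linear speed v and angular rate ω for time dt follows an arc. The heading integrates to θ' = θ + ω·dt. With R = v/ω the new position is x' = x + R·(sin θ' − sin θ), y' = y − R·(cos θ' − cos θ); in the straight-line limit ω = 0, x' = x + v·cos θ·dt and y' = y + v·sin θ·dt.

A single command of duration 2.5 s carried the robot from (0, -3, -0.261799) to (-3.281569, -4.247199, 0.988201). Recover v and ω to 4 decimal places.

v = -1.5000, ω = 0.5000

Δθ = 0.988201 − -0.261799 = 1.250000
ω = Δθ/dt = 1.250000/2.5 = 0.5000
R = Δx/(sin θ' − sin θ) = -3.0000
v = R·ω = -3.0000·0.5000 = -1.5000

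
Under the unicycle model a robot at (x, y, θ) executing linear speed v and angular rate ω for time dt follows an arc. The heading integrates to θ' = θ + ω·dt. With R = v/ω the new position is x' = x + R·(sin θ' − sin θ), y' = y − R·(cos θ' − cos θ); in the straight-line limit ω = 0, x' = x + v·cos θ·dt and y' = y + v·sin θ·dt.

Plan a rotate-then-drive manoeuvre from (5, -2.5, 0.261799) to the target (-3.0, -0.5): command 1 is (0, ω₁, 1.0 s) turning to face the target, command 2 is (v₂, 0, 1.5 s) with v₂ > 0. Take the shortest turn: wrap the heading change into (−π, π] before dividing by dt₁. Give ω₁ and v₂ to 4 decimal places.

ω₁ = 2.6348, v₂ = 5.4975

heading to target = atan2(-0.5−-2.5, -3−5) = 2.8966
Δθ = wrap(2.8966 − 0.2618) = 2.6348; ω₁ = Δθ/dt₁ = 2.6348
distance = √((-3−5)² + (-0.5−-2.5)²) = 8.2462; v₂ = distance/dt₂ = 5.4975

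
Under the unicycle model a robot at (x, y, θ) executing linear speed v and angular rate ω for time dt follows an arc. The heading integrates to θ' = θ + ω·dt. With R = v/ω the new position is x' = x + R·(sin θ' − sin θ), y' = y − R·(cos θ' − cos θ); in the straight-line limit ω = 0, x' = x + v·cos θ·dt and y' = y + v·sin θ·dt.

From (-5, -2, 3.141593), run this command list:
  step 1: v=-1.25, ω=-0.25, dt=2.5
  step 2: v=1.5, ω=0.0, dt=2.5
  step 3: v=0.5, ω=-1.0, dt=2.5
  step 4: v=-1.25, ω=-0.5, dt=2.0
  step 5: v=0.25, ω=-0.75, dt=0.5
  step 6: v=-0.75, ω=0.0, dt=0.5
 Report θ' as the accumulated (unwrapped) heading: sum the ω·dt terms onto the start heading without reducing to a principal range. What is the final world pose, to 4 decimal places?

step 1: θ'=2.5166 (R=5.0000) → pose (-2.0745, -2.9452, 2.5166)
step 2: θ'=2.5166 (straight) → pose (-5.1156, -0.7511, 2.5166)
step 3: θ'=0.0166 (R=-0.5000) → pose (-4.8314, 0.1543, 0.0166)
step 4: θ'=-0.9834 (R=2.5000) → pose (-6.9538, 1.2685, -0.9834)
step 5: θ'=-1.3584 (R=-0.3333) → pose (-6.9054, 1.1541, -1.3584)
step 6: θ'=-1.3584 (straight) → pose (-6.9845, 1.5206, -1.3584)

(-6.9845, 1.5206, -1.3584)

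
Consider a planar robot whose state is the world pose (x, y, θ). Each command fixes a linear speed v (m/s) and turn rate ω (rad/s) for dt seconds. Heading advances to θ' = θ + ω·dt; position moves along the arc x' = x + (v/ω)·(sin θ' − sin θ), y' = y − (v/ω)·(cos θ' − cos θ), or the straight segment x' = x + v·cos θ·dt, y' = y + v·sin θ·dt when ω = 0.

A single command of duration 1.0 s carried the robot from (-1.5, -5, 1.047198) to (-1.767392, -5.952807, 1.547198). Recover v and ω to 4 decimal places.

Δθ = 1.547198 − 1.047198 = 0.500000
ω = Δθ/dt = 0.500000/1.0 = 0.5000
R = −Δy/(cos θ' − cos θ) = -2.0000
v = R·ω = -2.0000·0.5000 = -1.0000

v = -1.0000, ω = 0.5000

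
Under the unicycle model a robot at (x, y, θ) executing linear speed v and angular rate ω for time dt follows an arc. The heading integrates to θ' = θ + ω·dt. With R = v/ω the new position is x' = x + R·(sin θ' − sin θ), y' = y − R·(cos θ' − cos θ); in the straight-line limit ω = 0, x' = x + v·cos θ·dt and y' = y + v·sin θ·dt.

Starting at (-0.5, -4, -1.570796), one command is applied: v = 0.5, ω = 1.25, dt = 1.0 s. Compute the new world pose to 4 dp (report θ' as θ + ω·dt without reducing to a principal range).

θ' = -1.5708 + 1.25·1.0 = -0.3208
R = v/ω = 0.5/1.25 = 0.4000
x' = -0.5 + 0.4000·(sin -0.3208 − sin -1.5708) = -0.2261
y' = -4 − 0.4000·(cos -0.3208 − cos -1.5708) = -4.3796

(-0.2261, -4.3796, -0.3208)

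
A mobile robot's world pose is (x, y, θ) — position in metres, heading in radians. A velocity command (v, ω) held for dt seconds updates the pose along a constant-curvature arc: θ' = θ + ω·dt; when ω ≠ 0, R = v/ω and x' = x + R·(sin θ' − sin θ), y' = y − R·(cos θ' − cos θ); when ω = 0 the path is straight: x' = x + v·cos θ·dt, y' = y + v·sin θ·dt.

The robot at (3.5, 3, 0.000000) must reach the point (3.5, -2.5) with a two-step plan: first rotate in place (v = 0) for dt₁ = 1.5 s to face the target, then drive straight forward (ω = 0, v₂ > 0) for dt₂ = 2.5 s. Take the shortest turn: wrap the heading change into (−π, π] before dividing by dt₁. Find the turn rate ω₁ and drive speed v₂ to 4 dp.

ω₁ = -1.0472, v₂ = 2.2000

heading to target = atan2(-2.5−3, 3.5−3.5) = -1.5708
Δθ = wrap(-1.5708 − 0.0000) = -1.5708; ω₁ = Δθ/dt₁ = -1.0472
distance = √((3.5−3.5)² + (-2.5−3)²) = 5.5000; v₂ = distance/dt₂ = 2.2000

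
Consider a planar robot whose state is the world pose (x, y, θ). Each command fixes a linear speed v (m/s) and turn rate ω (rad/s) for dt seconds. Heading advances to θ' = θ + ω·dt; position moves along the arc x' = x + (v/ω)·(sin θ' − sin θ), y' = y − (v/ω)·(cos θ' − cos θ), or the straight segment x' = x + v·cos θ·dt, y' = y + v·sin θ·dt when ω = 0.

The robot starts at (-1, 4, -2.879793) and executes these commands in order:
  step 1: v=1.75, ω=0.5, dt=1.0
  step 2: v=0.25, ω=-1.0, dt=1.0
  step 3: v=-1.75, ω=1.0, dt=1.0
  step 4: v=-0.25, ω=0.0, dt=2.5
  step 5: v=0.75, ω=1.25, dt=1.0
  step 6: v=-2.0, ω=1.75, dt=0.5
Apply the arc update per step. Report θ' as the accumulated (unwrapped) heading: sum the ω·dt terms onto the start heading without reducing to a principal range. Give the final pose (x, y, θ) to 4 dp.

(-1.5423, 3.8834, -0.2548)

step 1: θ'=-2.3798 (R=3.5000) → pose (-2.5099, 3.1518, -2.3798)
step 2: θ'=-3.3798 (R=-0.2500) → pose (-2.7415, 3.0898, -3.3798)
step 3: θ'=-2.3798 (R=-1.7500) → pose (-1.1207, 3.5241, -2.3798)
step 4: θ'=-2.3798 (straight) → pose (-0.6684, 3.9555, -2.3798)
step 5: θ'=-1.1298 (R=0.6000) → pose (-0.7969, 3.2652, -1.1298)
step 6: θ'=-0.2548 (R=-1.1429) → pose (-1.5423, 3.8834, -0.2548)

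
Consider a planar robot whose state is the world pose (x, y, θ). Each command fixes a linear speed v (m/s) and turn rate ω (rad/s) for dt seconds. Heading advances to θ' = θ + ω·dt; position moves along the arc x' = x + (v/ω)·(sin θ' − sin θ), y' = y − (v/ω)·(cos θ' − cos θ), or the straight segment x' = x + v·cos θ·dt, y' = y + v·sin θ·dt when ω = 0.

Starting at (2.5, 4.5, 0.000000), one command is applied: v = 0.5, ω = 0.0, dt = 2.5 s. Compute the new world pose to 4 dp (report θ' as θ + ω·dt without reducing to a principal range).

θ' = 0.0000 + 0.0·2.5 = 0.0000
ω = 0 → straight: x' = 2.5 + 0.5·cos(0.0000)·2.5 = 3.7500
y' = 4.5 + 0.5·sin(0.0000)·2.5 = 4.5000

(3.7500, 4.5000, 0.0000)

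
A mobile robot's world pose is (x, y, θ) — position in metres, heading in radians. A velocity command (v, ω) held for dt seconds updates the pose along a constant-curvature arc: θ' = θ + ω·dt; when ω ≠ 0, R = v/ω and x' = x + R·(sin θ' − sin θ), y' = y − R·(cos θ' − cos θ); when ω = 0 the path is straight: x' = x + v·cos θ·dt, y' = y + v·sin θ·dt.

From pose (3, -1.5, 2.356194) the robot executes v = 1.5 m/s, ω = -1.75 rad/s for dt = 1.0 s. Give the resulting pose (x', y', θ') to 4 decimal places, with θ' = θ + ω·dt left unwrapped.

(3.1177, -0.1895, 0.6062)

θ' = 2.3562 + -1.75·1.0 = 0.6062
R = v/ω = 1.5/-1.75 = -0.8571
x' = 3 + -0.8571·(sin 0.6062 − sin 2.3562) = 3.1177
y' = -1.5 − -0.8571·(cos 0.6062 − cos 2.3562) = -0.1895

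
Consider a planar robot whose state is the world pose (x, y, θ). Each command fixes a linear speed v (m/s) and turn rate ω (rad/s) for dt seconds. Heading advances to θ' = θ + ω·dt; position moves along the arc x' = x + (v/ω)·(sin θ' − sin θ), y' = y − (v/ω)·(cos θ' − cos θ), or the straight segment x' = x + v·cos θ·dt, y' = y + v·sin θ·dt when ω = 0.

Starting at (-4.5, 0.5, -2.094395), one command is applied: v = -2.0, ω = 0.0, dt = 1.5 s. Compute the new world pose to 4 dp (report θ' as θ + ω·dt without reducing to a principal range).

(-3.0000, 3.0981, -2.0944)

θ' = -2.0944 + 0.0·1.5 = -2.0944
ω = 0 → straight: x' = -4.5 + -2.0·cos(-2.0944)·1.5 = -3.0000
y' = 0.5 + -2.0·sin(-2.0944)·1.5 = 3.0981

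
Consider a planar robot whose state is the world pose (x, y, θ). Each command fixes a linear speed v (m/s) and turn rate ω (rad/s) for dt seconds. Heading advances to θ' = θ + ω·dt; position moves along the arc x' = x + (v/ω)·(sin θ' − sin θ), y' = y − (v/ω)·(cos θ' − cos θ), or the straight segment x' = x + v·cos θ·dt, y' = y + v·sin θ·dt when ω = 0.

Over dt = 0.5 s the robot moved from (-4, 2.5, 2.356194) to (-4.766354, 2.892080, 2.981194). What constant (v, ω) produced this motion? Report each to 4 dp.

Δθ = 2.981194 − 2.356194 = 0.625000
ω = Δθ/dt = 0.625000/0.5 = 1.2500
R = Δx/(sin θ' − sin θ) = 1.4000
v = R·ω = 1.4000·1.2500 = 1.7500

v = 1.7500, ω = 1.2500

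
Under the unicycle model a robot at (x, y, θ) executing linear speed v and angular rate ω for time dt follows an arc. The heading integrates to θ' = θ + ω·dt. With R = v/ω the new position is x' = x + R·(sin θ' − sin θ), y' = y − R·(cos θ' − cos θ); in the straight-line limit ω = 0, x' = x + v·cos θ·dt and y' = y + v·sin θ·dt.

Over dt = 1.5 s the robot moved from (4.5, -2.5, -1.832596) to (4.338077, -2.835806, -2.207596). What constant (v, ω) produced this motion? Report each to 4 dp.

Δθ = -2.207596 − -1.832596 = -0.375000
ω = Δθ/dt = -0.375000/1.5 = -0.2500
R = −Δy/(cos θ' − cos θ) = -1.0000
v = R·ω = -1.0000·-0.2500 = 0.2500

v = 0.2500, ω = -0.2500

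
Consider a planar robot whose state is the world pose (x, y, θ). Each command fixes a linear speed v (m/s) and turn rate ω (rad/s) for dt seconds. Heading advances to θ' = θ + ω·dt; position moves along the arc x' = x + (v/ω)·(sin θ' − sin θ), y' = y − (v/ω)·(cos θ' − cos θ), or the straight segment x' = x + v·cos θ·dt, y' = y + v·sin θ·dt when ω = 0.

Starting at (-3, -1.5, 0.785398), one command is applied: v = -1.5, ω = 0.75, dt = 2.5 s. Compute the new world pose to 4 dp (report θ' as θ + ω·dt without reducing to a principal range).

θ' = 0.7854 + 0.75·2.5 = 2.6604
R = v/ω = -1.5/0.75 = -2.0000
x' = -3 + -2.0000·(sin 2.6604 − sin 0.7854) = -2.5115
y' = -1.5 − -2.0000·(cos 2.6604 − cos 0.7854) = -4.6871

(-2.5115, -4.6871, 2.6604)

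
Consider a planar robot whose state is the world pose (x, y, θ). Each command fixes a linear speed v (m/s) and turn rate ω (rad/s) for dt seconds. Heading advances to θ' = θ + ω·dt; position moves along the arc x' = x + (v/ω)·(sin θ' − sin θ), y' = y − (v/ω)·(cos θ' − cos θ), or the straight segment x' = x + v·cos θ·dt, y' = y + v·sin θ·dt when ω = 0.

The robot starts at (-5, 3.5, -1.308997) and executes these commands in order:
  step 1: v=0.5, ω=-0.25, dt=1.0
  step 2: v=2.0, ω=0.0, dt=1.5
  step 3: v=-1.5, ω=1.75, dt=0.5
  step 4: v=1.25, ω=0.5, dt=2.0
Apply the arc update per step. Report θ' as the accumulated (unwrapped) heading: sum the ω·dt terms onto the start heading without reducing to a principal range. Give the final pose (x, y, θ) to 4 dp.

(-2.8554, 0.2218, 0.3160)

step 1: θ'=-1.5590 (R=-2.0000) → pose (-4.9320, 3.0060, -1.5590)
step 2: θ'=-1.5590 (straight) → pose (-4.8966, 0.0062, -1.5590)
step 3: θ'=-0.6840 (R=-0.8571) → pose (-5.2121, 0.6604, -0.6840)
step 4: θ'=0.3160 (R=2.5000) → pose (-2.8554, 0.2218, 0.3160)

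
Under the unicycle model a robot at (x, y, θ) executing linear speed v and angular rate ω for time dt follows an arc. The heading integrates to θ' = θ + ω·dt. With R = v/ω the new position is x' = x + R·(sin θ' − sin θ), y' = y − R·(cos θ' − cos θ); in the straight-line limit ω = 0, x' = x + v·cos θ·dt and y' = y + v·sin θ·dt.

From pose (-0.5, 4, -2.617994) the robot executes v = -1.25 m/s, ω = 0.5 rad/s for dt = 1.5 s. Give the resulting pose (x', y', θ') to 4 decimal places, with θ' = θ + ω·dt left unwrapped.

(0.6404, 5.4330, -1.8680)

θ' = -2.6180 + 0.5·1.5 = -1.8680
R = v/ω = -1.25/0.5 = -2.5000
x' = -0.5 + -2.5000·(sin -1.8680 − sin -2.6180) = 0.6404
y' = 4 − -2.5000·(cos -1.8680 − cos -2.6180) = 5.4330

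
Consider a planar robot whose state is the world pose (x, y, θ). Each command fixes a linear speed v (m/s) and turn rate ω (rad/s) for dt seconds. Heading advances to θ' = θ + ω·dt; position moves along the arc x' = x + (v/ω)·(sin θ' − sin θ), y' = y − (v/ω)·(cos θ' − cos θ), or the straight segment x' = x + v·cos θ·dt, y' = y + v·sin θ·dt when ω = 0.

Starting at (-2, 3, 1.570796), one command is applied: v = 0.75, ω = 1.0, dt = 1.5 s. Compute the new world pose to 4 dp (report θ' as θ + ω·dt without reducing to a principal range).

θ' = 1.5708 + 1.0·1.5 = 3.0708
R = v/ω = 0.75/1.0 = 0.7500
x' = -2 + 0.7500·(sin 3.0708 − sin 1.5708) = -2.6969
y' = 3 − 0.7500·(cos 3.0708 − cos 1.5708) = 3.7481

(-2.6969, 3.7481, 3.0708)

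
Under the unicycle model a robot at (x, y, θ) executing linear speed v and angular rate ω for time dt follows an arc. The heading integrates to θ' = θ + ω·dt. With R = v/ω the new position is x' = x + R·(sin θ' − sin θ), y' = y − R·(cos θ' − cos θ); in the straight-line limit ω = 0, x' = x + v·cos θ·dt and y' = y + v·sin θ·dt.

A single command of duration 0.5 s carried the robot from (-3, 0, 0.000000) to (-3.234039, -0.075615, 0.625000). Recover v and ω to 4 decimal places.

Δθ = 0.625000 − 0.000000 = 0.625000
ω = Δθ/dt = 0.625000/0.5 = 1.2500
R = Δx/(sin θ' − sin θ) = -0.4000
v = R·ω = -0.4000·1.2500 = -0.5000

v = -0.5000, ω = 1.2500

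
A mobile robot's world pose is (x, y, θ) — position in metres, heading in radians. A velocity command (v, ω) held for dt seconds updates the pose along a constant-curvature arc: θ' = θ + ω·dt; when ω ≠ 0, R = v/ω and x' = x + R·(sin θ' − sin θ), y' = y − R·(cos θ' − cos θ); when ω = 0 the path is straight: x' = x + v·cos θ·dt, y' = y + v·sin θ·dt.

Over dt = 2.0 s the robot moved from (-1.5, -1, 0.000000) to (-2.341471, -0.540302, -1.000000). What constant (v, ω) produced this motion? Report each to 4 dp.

v = -0.5000, ω = -0.5000

Δθ = -1.000000 − 0.000000 = -1.000000
ω = Δθ/dt = -1.000000/2.0 = -0.5000
R = Δx/(sin θ' − sin θ) = 1.0000
v = R·ω = 1.0000·-0.5000 = -0.5000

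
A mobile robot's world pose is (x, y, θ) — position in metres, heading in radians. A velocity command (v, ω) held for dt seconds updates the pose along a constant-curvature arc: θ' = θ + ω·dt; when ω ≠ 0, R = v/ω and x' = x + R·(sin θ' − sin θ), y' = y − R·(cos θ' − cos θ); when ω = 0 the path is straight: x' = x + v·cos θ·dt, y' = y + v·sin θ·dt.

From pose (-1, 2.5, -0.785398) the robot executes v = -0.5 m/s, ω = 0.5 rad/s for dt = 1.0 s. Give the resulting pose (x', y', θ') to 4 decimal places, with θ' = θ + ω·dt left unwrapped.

(-1.4256, 2.7524, -0.2854)

θ' = -0.7854 + 0.5·1.0 = -0.2854
R = v/ω = -0.5/0.5 = -1.0000
x' = -1 + -1.0000·(sin -0.2854 − sin -0.7854) = -1.4256
y' = 2.5 − -1.0000·(cos -0.2854 − cos -0.7854) = 2.7524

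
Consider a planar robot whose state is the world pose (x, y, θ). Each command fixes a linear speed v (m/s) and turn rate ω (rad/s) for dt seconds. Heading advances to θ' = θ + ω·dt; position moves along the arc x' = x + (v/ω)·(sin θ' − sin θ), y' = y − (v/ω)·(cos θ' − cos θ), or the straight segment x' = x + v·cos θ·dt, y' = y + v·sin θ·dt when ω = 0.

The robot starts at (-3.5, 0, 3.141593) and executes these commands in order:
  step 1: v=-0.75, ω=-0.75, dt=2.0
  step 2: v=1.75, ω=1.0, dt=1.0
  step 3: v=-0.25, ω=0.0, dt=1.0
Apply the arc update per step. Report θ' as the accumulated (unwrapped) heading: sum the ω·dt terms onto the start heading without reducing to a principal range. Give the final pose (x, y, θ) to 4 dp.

step 1: θ'=1.6416 (R=1.0000) → pose (-2.5025, -0.9293, 1.6416)
step 2: θ'=2.6416 (R=1.7500) → pose (-3.4091, 0.4827, 2.6416)
step 3: θ'=2.6416 (straight) → pose (-3.1897, 0.3629, 2.6416)

(-3.1897, 0.3629, 2.6416)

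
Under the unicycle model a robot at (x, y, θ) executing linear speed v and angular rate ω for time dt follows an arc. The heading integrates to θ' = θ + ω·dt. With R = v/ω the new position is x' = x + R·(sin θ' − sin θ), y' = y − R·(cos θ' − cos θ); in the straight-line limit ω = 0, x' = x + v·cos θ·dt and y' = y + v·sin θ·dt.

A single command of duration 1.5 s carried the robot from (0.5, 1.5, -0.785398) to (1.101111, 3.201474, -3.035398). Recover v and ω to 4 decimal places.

Δθ = -3.035398 − -0.785398 = -2.250000
ω = Δθ/dt = -2.250000/1.5 = -1.5000
R = −Δy/(cos θ' − cos θ) = 1.0000
v = R·ω = 1.0000·-1.5000 = -1.5000

v = -1.5000, ω = -1.5000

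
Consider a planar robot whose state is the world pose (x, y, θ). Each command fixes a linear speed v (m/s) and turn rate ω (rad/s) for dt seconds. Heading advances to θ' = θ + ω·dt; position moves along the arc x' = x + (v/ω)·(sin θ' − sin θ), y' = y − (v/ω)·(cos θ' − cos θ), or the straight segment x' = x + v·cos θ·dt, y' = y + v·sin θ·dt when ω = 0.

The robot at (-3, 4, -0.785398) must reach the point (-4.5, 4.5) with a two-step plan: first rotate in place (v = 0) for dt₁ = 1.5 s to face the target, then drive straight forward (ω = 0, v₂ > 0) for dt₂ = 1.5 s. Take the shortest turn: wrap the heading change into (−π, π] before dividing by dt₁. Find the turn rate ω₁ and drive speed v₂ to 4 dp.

ω₁ = -1.7853, v₂ = 1.0541

heading to target = atan2(4.5−4, -4.5−-3) = 2.8198
Δθ = wrap(2.8198 − -0.7854) = -2.6779; ω₁ = Δθ/dt₁ = -1.7853
distance = √((-4.5−-3)² + (4.5−4)²) = 1.5811; v₂ = distance/dt₂ = 1.0541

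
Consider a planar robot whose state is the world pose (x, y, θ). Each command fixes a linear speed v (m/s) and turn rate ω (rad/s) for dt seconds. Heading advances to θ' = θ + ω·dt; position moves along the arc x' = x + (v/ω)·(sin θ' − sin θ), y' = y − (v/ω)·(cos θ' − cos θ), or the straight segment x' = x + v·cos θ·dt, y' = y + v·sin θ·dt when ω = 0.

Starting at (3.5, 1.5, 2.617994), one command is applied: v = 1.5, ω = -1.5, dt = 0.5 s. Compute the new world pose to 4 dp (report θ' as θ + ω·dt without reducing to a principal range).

θ' = 2.6180 + -1.5·0.5 = 1.8680
R = v/ω = 1.5/-1.5 = -1.0000
x' = 3.5 + -1.0000·(sin 1.8680 − sin 2.6180) = 3.0438
y' = 1.5 − -1.0000·(cos 1.8680 − cos 2.6180) = 2.0732

(3.0438, 2.0732, 1.8680)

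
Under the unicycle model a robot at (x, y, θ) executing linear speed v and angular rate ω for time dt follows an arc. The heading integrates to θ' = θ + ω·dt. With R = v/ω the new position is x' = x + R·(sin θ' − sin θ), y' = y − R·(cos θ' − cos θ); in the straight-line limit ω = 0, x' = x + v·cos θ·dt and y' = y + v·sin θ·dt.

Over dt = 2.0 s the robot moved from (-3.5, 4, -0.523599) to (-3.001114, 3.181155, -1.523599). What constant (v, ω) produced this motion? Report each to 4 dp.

v = 0.5000, ω = -0.5000

Δθ = -1.523599 − -0.523599 = -1.000000
ω = Δθ/dt = -1.000000/2.0 = -0.5000
R = −Δy/(cos θ' − cos θ) = -1.0000
v = R·ω = -1.0000·-0.5000 = 0.5000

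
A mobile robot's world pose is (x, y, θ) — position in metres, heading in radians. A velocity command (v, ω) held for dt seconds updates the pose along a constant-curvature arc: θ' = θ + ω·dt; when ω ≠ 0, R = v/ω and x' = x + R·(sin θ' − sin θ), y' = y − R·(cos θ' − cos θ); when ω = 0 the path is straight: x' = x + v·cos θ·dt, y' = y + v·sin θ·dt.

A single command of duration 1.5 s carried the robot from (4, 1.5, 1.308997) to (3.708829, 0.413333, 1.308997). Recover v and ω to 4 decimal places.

v = -0.7500, ω = 0.0000

Δθ = 1.308997 − 1.308997 = 0.000000
ω = Δθ/dt = 0.000000/1.5 = 0.0000
ω = 0 → v = (Δx·cos θ + Δy·sin θ)/dt = -0.7500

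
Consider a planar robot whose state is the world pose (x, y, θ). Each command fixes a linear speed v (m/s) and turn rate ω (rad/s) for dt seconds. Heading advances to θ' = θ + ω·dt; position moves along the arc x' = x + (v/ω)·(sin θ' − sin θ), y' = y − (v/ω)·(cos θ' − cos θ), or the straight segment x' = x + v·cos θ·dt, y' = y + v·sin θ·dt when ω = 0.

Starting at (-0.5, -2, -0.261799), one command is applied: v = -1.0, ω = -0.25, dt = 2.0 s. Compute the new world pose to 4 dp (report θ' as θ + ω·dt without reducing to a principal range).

(-2.2256, -1.0307, -0.7618)

θ' = -0.2618 + -0.25·2.0 = -0.7618
R = v/ω = -1.0/-0.25 = 4.0000
x' = -0.5 + 4.0000·(sin -0.7618 − sin -0.2618) = -2.2256
y' = -2 − 4.0000·(cos -0.7618 − cos -0.2618) = -1.0307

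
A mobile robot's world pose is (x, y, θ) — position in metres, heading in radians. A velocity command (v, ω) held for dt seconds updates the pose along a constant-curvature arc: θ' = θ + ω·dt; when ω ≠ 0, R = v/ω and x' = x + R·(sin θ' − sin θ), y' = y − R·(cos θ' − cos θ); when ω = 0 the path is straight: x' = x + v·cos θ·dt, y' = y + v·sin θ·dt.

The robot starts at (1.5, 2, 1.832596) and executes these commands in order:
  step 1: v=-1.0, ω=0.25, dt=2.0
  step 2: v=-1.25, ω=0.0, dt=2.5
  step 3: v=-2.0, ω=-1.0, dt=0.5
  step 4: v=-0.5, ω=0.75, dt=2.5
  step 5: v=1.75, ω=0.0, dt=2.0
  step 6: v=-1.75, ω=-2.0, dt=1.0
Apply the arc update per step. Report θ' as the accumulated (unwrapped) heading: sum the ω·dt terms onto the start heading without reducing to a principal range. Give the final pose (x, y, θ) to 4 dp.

(4.4943, -5.7360, 1.7076)

step 1: θ'=2.3326 (R=-4.0000) → pose (2.4693, 0.2744, 2.3326)
step 2: θ'=2.3326 (straight) → pose (4.6263, -1.9869, 2.3326)
step 3: θ'=1.8326 (R=2.0000) → pose (5.1109, -2.8497, 1.8326)
step 4: θ'=3.7076 (R=-0.6667) → pose (6.1124, -3.2398, 3.7076)
step 5: θ'=3.7076 (straight) → pose (3.1582, -5.1167, 3.7076)
step 6: θ'=1.7076 (R=0.8750) → pose (4.4943, -5.7360, 1.7076)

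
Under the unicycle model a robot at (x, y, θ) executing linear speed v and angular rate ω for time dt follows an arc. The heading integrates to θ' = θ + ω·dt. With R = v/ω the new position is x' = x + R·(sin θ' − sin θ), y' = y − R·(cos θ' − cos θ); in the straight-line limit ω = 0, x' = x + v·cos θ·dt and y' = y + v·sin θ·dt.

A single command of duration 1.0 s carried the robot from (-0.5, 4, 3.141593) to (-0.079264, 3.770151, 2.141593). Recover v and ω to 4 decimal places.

Δθ = 2.141593 − 3.141593 = -1.000000
ω = Δθ/dt = -1.000000/1.0 = -1.0000
R = Δx/(sin θ' − sin θ) = 0.5000
v = R·ω = 0.5000·-1.0000 = -0.5000

v = -0.5000, ω = -1.0000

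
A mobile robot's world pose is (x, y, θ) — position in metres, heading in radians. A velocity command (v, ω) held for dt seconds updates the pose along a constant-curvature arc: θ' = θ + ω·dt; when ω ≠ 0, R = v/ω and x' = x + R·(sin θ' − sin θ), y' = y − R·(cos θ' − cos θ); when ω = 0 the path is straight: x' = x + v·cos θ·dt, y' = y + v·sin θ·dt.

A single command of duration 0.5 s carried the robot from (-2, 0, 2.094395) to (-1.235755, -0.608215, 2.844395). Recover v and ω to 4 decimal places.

v = -2.0000, ω = 1.5000

Δθ = 2.844395 − 2.094395 = 0.750000
ω = Δθ/dt = 0.750000/0.5 = 1.5000
R = Δx/(sin θ' − sin θ) = -1.3333
v = R·ω = -1.3333·1.5000 = -2.0000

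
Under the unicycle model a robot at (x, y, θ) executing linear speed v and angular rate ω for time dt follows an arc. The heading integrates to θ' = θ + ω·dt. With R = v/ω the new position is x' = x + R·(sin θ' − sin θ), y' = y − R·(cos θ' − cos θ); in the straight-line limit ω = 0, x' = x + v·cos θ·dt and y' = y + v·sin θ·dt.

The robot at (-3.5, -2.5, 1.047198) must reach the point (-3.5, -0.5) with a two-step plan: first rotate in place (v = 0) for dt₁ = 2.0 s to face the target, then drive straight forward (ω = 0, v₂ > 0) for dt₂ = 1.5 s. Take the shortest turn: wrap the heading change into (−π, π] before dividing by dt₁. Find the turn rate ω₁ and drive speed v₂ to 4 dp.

heading to target = atan2(-0.5−-2.5, -3.5−-3.5) = 1.5708
Δθ = wrap(1.5708 − 1.0472) = 0.5236; ω₁ = Δθ/dt₁ = 0.2618
distance = √((-3.5−-3.5)² + (-0.5−-2.5)²) = 2.0000; v₂ = distance/dt₂ = 1.3333

ω₁ = 0.2618, v₂ = 1.3333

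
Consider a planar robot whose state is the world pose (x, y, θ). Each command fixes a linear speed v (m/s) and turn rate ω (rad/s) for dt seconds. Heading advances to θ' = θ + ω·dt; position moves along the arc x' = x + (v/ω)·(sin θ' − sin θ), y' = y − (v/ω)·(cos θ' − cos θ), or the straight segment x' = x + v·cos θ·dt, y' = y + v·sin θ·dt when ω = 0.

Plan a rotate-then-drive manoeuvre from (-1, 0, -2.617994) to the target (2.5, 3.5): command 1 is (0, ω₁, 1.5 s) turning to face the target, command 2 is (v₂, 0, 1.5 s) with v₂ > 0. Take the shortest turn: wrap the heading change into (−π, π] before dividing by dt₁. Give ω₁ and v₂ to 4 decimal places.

ω₁ = -1.9199, v₂ = 3.2998

heading to target = atan2(3.5−0, 2.5−-1) = 0.7854
Δθ = wrap(0.7854 − -2.6180) = -2.8798; ω₁ = Δθ/dt₁ = -1.9199
distance = √((2.5−-1)² + (3.5−0)²) = 4.9497; v₂ = distance/dt₂ = 3.2998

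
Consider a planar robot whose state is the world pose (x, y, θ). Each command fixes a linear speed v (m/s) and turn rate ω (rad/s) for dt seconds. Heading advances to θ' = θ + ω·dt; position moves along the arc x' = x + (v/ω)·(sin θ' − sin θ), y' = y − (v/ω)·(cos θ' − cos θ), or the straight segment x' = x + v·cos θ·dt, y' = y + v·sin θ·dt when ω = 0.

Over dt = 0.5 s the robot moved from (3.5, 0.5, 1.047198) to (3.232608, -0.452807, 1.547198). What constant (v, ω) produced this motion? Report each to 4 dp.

Δθ = 1.547198 − 1.047198 = 0.500000
ω = Δθ/dt = 0.500000/0.5 = 1.0000
R = −Δy/(cos θ' − cos θ) = -2.0000
v = R·ω = -2.0000·1.0000 = -2.0000

v = -2.0000, ω = 1.0000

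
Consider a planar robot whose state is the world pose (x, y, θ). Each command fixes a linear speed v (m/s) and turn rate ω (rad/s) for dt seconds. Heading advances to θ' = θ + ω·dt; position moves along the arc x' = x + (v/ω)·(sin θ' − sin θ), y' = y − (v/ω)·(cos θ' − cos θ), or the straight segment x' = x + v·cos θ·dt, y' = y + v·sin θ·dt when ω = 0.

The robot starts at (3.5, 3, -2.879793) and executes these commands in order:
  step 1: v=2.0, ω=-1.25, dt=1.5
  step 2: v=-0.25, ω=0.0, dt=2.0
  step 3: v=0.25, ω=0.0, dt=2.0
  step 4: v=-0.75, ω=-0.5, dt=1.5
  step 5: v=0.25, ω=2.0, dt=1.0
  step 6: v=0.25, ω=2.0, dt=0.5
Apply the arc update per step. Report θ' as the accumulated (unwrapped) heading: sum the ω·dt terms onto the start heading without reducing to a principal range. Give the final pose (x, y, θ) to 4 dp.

(0.8798, 3.7983, -2.5048)

step 1: θ'=-4.7548 (R=-1.6000) → pose (1.4873, 4.6133, -4.7548)
step 2: θ'=-4.7548 (straight) → pose (1.4661, 4.1138, -4.7548)
step 3: θ'=-4.7548 (straight) → pose (1.4873, 4.6133, -4.7548)
step 4: θ'=-5.5048 (R=1.5000) → pose (1.0419, 3.6088, -5.5048)
step 5: θ'=-3.5048 (R=0.1250) → pose (0.9985, 3.8147, -3.5048)
step 6: θ'=-2.5048 (R=0.1250) → pose (0.8798, 3.7983, -2.5048)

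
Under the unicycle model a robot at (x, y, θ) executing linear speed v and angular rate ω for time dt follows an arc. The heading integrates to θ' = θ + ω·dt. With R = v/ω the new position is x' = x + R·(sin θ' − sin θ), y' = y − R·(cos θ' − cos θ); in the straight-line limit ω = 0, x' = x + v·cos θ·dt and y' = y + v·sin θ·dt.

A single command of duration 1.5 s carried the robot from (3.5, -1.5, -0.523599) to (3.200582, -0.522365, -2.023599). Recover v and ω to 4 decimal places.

Δθ = -2.023599 − -0.523599 = -1.500000
ω = Δθ/dt = -1.500000/1.5 = -1.0000
R = −Δy/(cos θ' − cos θ) = 0.7500
v = R·ω = 0.7500·-1.0000 = -0.7500

v = -0.7500, ω = -1.0000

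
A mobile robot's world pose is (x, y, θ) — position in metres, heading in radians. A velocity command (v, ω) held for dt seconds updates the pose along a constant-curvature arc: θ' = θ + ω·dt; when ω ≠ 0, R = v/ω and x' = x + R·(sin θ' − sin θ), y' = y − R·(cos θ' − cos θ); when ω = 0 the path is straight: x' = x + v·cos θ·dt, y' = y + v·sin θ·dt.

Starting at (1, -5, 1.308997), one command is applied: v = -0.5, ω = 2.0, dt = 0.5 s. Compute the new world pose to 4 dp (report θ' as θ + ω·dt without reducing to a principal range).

θ' = 1.3090 + 2.0·0.5 = 2.3090
R = v/ω = -0.5/2.0 = -0.2500
x' = 1 + -0.2500·(sin 2.3090 − sin 1.3090) = 1.0566
y' = -5 − -0.2500·(cos 2.3090 − cos 1.3090) = -5.2329

(1.0566, -5.2329, 2.3090)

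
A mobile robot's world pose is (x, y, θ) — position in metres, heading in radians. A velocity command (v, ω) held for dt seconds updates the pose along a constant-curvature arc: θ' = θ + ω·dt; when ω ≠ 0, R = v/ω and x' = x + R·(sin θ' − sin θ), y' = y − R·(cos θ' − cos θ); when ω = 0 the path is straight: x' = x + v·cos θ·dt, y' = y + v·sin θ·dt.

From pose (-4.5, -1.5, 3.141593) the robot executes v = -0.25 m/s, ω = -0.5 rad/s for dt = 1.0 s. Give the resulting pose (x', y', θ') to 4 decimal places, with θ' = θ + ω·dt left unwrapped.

(-4.2603, -1.5612, 2.6416)

θ' = 3.1416 + -0.5·1.0 = 2.6416
R = v/ω = -0.25/-0.5 = 0.5000
x' = -4.5 + 0.5000·(sin 2.6416 − sin 3.1416) = -4.2603
y' = -1.5 − 0.5000·(cos 2.6416 − cos 3.1416) = -1.5612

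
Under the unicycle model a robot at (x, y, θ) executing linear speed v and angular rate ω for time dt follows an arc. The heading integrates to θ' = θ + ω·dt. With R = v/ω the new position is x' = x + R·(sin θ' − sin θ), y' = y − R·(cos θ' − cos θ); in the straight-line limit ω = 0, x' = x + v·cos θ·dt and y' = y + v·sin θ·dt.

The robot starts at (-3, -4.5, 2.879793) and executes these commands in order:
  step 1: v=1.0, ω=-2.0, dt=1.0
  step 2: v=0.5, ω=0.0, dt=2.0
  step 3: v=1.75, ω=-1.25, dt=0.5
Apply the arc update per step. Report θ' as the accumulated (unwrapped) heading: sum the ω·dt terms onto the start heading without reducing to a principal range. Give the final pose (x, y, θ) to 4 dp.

(-1.8926, -2.4652, 0.2548)

step 1: θ'=0.8798 (R=-0.5000) → pose (-3.2559, -3.6984, 0.8798)
step 2: θ'=0.8798 (straight) → pose (-2.6186, -2.9278, 0.8798)
step 3: θ'=0.2548 (R=-1.4000) → pose (-1.8926, -2.4652, 0.2548)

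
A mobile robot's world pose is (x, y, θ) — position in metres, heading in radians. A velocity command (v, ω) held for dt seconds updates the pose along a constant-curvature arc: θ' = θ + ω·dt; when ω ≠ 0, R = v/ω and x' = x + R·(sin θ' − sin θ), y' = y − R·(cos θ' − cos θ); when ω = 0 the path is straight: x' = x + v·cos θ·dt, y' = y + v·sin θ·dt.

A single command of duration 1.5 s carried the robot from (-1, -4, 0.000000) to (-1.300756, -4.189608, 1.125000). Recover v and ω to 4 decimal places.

v = -0.2500, ω = 0.7500

Δθ = 1.125000 − 0.000000 = 1.125000
ω = Δθ/dt = 1.125000/1.5 = 0.7500
R = Δx/(sin θ' − sin θ) = -0.3333
v = R·ω = -0.3333·0.7500 = -0.2500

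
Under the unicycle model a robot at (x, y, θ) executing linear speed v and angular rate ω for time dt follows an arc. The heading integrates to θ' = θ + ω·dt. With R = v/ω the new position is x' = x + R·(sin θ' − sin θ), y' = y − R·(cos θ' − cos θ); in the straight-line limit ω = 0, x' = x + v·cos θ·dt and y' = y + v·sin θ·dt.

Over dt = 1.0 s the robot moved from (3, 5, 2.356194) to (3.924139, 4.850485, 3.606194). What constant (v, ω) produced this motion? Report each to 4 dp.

v = -1.0000, ω = 1.2500

Δθ = 3.606194 − 2.356194 = 1.250000
ω = Δθ/dt = 1.250000/1.0 = 1.2500
R = Δx/(sin θ' − sin θ) = -0.8000
v = R·ω = -0.8000·1.2500 = -1.0000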